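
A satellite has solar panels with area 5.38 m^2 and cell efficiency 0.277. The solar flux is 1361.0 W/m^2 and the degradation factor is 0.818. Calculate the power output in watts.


P = area * eta * S * degradation
P = 5.38 * 0.277 * 1361.0 * 0.818
P = 1659.1035 W

1659.1035 W


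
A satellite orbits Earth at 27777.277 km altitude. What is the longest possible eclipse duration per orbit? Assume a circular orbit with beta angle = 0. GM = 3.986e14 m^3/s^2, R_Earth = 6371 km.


r = 34148.2770 km
T = 1046.6782 min
Eclipse fraction = arcsin(R_E/r)/pi = arcsin(6371.0000/34148.2770)/pi
= arcsin(0.1865687)/pi = 0.0597367
Eclipse duration = 0.0597367 * 1046.6782 = 62.5251 min

62.5251 minutes


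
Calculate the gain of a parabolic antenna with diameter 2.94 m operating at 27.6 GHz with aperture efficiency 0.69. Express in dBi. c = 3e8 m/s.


lambda = c/f = 3e8 / 2.76e+10 = 0.01086957 m
G = eta*(pi*D/lambda)^2 = 0.69*(pi*2.94/0.01086957)^2
G = 498217.6990 (linear)
G = 10*log10(498217.6990) = 56.9742 dBi

56.9742 dBi


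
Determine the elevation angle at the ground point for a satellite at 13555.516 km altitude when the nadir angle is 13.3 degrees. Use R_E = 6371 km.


r = R_E + alt = 19926.5160 km
Law of sines in the satellite / Earth-center / ground-point triangle:
  sin(nadir)/R_E = sin(90 + el)/r  =>  cos(el) = (r/R_E)*sin(nadir)
cos(el) = (19926.5160 / 6371.0000) * sin(13.3 deg) = 0.7195244
el = arccos(0.7195244) = 43.9848 deg
(Earth-central angle = 90 - nadir - el = 32.7152 deg)

43.9848 degrees


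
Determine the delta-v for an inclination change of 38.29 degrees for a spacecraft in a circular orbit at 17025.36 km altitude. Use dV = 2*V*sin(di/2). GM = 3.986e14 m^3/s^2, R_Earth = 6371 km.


r = 23396.3600 km = 2.339636e+07 m
V = sqrt(mu/r) = 4127.5705 m/s
di = 38.29 deg = 0.6682866 rad
dV = 2*V*sin(di/2) = 2*4127.5705*sin(0.3341433)
dV = 2707.3557 m/s = 2.7074 km/s

2.7074 km/s


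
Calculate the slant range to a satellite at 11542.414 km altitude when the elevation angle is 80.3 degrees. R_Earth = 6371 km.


h = 11542.414 km, el = 80.3 deg
d = -R_E*sin(el) + sqrt((R_E*sin(el))^2 + 2*R_E*h + h^2)
d = -6371.0000*sin(1.4015) + sqrt((6371.0000*0.9857035)^2 + 2*6371.0000*11542.414 + 11542.414^2)
d = 11601.3056 km

11601.3056 km


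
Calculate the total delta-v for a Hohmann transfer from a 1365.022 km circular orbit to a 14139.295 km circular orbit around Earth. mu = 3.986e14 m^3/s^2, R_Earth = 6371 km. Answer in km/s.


r1 = 7736.0220 km = 7.736022e+06 m
r2 = 20510.2950 km = 2.0510295e+07 m
dv1 = sqrt(mu/r1)*(sqrt(2*r2/(r1+r2)) - 1) = 1472.1686 m/s
dv2 = sqrt(mu/r2)*(1 - sqrt(2*r1/(r1+r2))) = 1145.7287 m/s
total dv = |dv1| + |dv2| = 1472.1686 + 1145.7287 = 2617.8972 m/s = 2.6179 km/s

2.6179 km/s


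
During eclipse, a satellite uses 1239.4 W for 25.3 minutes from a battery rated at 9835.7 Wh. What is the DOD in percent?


E_used = P * t / 60 = 1239.4 * 25.3 / 60 = 522.6137 Wh
DOD = E_used / E_total * 100 = 522.6137 / 9835.7 * 100
DOD = 5.3134 %

5.3134 %


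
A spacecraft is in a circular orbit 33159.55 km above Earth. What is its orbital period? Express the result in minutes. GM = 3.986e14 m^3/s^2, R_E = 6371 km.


r = 39530.5500 km = 3.953055e+07 m
T = 2*pi*sqrt(r^3/mu) = 2*pi*sqrt(6.1772983e+22 / 3.986e14)
T = 78218.6843 s = 1303.6447 min

1303.6447 minutes


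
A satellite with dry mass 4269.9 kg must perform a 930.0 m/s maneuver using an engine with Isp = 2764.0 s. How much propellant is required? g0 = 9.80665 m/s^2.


ve = Isp * g0 = 2764.0 * 9.80665 = 27105.580600 m/s
mass ratio = exp(dv/ve) = exp(930.0/27105.580600) = 1.03490567
m_prop = m_dry * (mr - 1) = 4269.9 * (1.03490567 - 1)
m_prop = 149.0437 kg

149.0437 kg


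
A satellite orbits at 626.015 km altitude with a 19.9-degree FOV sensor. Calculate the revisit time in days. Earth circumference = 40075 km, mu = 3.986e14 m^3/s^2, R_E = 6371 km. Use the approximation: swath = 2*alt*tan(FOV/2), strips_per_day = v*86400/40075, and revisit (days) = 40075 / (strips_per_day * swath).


swath = 2*626.015*tan(0.1736603) = 219.6403 km
v = sqrt(mu/r) = 7547.6585 m/s = 7.5477 km/s
strips/day = v*86400/40075 = 7.5477*86400/40075 = 16.2724
coverage/day = strips * swath = 16.2724 * 219.6403 = 3574.0813 km
revisit = 40075 / 3574.0813 = 11.2127 days

11.2127 days


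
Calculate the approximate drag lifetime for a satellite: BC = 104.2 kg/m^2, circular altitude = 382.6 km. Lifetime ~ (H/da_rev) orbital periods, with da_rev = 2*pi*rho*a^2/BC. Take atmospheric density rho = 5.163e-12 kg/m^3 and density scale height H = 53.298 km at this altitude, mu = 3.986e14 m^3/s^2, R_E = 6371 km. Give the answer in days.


a = R_E + alt = 6753.6000 km = 6.7536e+06 m
da_rev = 2*pi*rho*a^2/BC = 2*pi*5.163e-12*(6.7536e+06)^2/104.2 = 14.199889 m per revolution
N = H/da_rev = 53298.0000 m / 14.199889 m = 3753.4097 revolutions
P = 2*pi*sqrt(a^3/mu) = 5523.4983 s
lifetime = N*P = 3753.4097 * 5523.4983 = 2.0731952e+07 s = 239.9531 days

239.9531 days


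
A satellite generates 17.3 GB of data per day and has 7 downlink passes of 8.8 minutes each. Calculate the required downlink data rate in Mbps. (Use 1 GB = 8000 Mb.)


total contact time = 7 * 8.8 * 60 = 3696.0000 s
data = 17.3 GB = 138400.0000 Mb
rate = 138400.0000 / 3696.0000 = 37.4459 Mbps

37.4459 Mbps


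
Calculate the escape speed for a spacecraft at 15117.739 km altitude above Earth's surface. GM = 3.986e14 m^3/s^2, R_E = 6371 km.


r = 6371.0 + 15117.739 = 21488.7390 km = 2.1488739e+07 m
v_esc = sqrt(2*mu/r) = sqrt(2*3.986e14 / 2.1488739e+07)
v_esc = 6090.8539 m/s = 6.0909 km/s

6.0909 km/s


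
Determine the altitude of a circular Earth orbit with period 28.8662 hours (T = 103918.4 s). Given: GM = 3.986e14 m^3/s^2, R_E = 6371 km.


T = 103918.4 s
r = (mu*T^2/(4*pi^2))^(1/3) = (3.986e14 * 103918.4^2 / (4*pi^2))^(1/3)
r = 4.7773547e+07 m = 47773.5470 km
alt = r - R_E = 47773.5470 - 6371 = 41402.5470 km

41402.5470 km


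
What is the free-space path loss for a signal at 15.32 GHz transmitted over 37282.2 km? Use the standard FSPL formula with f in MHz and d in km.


f = 15.32 GHz = 15320.0000 MHz
d = 37282.2 km
FSPL = 32.44 + 20*log10(15320.0000) + 20*log10(37282.2)
FSPL = 32.44 + 83.7052 + 91.4300
FSPL = 207.5752 dB

207.5752 dB


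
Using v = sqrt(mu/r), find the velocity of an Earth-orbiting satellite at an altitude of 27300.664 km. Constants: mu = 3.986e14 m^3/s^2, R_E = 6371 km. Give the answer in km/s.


r = R_E + alt = 6371.0 + 27300.664 = 33671.6640 km = 3.3671664e+07 m
v = sqrt(mu/r) = sqrt(3.986e14 / 3.3671664e+07) = 3440.6172 m/s = 3.4406 km/s

3.4406 km/s


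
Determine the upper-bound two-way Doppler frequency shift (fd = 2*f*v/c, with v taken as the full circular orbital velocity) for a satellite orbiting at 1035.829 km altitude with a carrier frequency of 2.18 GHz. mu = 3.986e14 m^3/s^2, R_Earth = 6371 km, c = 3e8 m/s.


r = 7.406829e+06 m
v = sqrt(mu/r) = 7335.8846 m/s (worst-case radial velocity)
f = 2.18 GHz = 2.18e+09 Hz
fd = 2*f*v/c = 2*2.18e+09*7335.8846/3.0e+08
fd = 106614.8555 Hz

106614.8555 Hz


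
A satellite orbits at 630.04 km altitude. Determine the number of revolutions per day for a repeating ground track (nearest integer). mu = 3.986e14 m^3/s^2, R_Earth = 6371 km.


r = 7.00104e+06 m
T = 2*pi*sqrt(r^3/mu) = 5829.8188 s = 97.1636 min
revs/day = 1440 / 97.1636 = 14.8204
Rounded: 15 revolutions per day

15 revolutions per day


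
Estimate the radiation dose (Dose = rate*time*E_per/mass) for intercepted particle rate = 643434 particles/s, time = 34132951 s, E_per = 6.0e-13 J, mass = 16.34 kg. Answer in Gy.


Total energy deposited = rate * time * E_per
  = 643434 * 34132951 * 6.0e-13 = 13.1774 J
Dose = E_total / mass = 13.1774 / 16.34
Dose = 0.8064492 Gy

0.8064 Gy


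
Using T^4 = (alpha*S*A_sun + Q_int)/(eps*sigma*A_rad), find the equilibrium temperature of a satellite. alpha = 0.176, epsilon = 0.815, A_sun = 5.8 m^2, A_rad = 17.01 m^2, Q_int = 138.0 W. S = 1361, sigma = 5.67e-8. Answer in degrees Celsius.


Numerator = alpha*S*A_sun + Q_int = 0.176*1361*5.8 + 138.0 = 1527.3088 W
Denominator = eps*sigma*A_rad = 0.815*5.67e-8*17.01 = 7.860406e-07 W/K^4
T^4 = 1.9430406e+09 K^4
T = 209.9522 K = -63.1978 C

-63.1978 degrees Celsius


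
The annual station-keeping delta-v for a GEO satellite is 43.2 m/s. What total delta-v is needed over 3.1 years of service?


dV = rate * years = 43.2 * 3.1
dV = 133.9200 m/s

133.9200 m/s


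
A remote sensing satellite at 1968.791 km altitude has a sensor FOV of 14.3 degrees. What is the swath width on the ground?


FOV = 14.3 deg = 0.2495821 rad
swath = 2 * alt * tan(FOV/2) = 2 * 1968.791 * tan(0.124791)
swath = 2 * 1968.791 * 0.1254429
swath = 493.9416 km

493.9416 km


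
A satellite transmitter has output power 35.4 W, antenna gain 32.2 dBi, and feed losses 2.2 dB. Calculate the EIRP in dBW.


Pt = 35.4 W = 15.4900 dBW
EIRP = Pt_dBW + Gt - losses = 15.4900 + 32.2 - 2.2 = 45.4900 dBW

45.4900 dBW


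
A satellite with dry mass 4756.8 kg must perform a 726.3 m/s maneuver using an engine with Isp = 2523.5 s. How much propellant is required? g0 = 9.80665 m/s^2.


ve = Isp * g0 = 2523.5 * 9.80665 = 24747.081275 m/s
mass ratio = exp(dv/ve) = exp(726.3/24747.081275) = 1.02978384
m_prop = m_dry * (mr - 1) = 4756.8 * (1.02978384 - 1)
m_prop = 141.6758 kg

141.6758 kg


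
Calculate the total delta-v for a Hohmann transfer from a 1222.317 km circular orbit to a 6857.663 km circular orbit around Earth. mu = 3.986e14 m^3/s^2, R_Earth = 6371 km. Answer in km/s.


r1 = 7593.3170 km = 7.593317e+06 m
r2 = 13228.6630 km = 1.3228663e+07 m
dv1 = sqrt(mu/r1)*(sqrt(2*r2/(r1+r2)) - 1) = 921.8013 m/s
dv2 = sqrt(mu/r2)*(1 - sqrt(2*r1/(r1+r2))) = 801.2979 m/s
total dv = |dv1| + |dv2| = 921.8013 + 801.2979 = 1723.0992 m/s = 1.7231 km/s

1.7231 km/s


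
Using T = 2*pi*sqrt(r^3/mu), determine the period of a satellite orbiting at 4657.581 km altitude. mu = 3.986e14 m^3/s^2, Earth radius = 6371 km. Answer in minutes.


r = 11028.5810 km = 1.1028581e+07 m
T = 2*pi*sqrt(r^3/mu) = 2*pi*sqrt(1.3414019e+21 / 3.986e14)
T = 11526.3201 s = 192.1053 min

192.1053 minutes


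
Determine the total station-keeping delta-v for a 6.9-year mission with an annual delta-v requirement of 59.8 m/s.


dV = rate * years = 59.8 * 6.9
dV = 412.6200 m/s

412.6200 m/s


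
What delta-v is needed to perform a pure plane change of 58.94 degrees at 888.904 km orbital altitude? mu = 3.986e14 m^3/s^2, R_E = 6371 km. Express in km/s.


r = 7259.9040 km = 7.259904e+06 m
V = sqrt(mu/r) = 7409.7441 m/s
di = 58.94 deg = 1.0287 rad
dV = 2*V*sin(di/2) = 2*7409.7441*sin(0.5143485)
dV = 7290.7106 m/s = 7.2907 km/s

7.2907 km/s


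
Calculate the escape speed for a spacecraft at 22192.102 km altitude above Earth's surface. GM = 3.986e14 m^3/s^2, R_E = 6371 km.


r = 6371.0 + 22192.102 = 28563.1020 km = 2.8563102e+07 m
v_esc = sqrt(2*mu/r) = sqrt(2*3.986e14 / 2.8563102e+07)
v_esc = 5283.0042 m/s = 5.2830 km/s

5.2830 km/s


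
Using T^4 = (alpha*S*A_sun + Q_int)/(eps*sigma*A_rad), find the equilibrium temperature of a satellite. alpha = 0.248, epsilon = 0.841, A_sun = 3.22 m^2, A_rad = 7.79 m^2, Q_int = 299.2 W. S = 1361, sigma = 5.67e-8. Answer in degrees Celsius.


Numerator = alpha*S*A_sun + Q_int = 0.248*1361*3.22 + 299.2 = 1386.0402 W
Denominator = eps*sigma*A_rad = 0.841*5.67e-8*7.79 = 3.7146381e-07 W/K^4
T^4 = 3.7312926e+09 K^4
T = 247.1524 K = -25.9976 C

-25.9976 degrees Celsius


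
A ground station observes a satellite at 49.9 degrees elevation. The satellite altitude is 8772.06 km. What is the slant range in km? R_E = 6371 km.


h = 8772.06 km, el = 49.9 deg
d = -R_E*sin(el) + sqrt((R_E*sin(el))^2 + 2*R_E*h + h^2)
d = -6371.0000*sin(0.8709193) + sqrt((6371.0000*0.7649214)^2 + 2*6371.0000*8772.06 + 8772.06^2)
d = 9703.0988 km

9703.0988 km


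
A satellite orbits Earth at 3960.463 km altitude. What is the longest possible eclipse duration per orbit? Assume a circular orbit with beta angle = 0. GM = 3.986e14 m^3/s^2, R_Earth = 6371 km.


r = 10331.4630 km
T = 174.1818 min
Eclipse fraction = arcsin(R_E/r)/pi = arcsin(6371.0000/10331.4630)/pi
= arcsin(0.61666)/pi = 0.2115147
Eclipse duration = 0.2115147 * 174.1818 = 36.8420 min

36.8420 minutes


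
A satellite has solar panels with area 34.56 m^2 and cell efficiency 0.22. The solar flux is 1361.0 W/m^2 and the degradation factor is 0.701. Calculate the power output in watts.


P = area * eta * S * degradation
P = 34.56 * 0.22 * 1361.0 * 0.701
P = 7253.9166 W

7253.9166 W


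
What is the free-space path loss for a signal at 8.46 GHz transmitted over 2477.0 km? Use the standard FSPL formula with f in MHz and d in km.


f = 8.46 GHz = 8460.0000 MHz
d = 2477.0 km
FSPL = 32.44 + 20*log10(8460.0000) + 20*log10(2477.0)
FSPL = 32.44 + 78.5474 + 67.8785
FSPL = 178.8659 dB

178.8659 dB


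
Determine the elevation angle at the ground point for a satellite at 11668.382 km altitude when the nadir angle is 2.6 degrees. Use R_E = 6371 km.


r = R_E + alt = 18039.3820 km
Law of sines in the satellite / Earth-center / ground-point triangle:
  sin(nadir)/R_E = sin(90 + el)/r  =>  cos(el) = (r/R_E)*sin(nadir)
cos(el) = (18039.3820 / 6371.0000) * sin(2.6 deg) = 0.1284446
el = arccos(0.1284446) = 82.6203 deg
(Earth-central angle = 90 - nadir - el = 4.7797 deg)

82.6203 degrees


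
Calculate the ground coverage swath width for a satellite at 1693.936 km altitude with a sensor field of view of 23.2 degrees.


FOV = 23.2 deg = 0.4049164 rad
swath = 2 * alt * tan(FOV/2) = 2 * 1693.936 * tan(0.2024582)
swath = 2 * 1693.936 * 0.2052705
swath = 695.4302 km

695.4302 km


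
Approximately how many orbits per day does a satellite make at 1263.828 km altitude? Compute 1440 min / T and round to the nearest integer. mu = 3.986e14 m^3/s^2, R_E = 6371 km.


r = 7.634828e+06 m
T = 2*pi*sqrt(r^3/mu) = 6639.1137 s = 110.6519 min
revs/day = 1440 / 110.6519 = 13.0138
Rounded: 13 revolutions per day

13 revolutions per day


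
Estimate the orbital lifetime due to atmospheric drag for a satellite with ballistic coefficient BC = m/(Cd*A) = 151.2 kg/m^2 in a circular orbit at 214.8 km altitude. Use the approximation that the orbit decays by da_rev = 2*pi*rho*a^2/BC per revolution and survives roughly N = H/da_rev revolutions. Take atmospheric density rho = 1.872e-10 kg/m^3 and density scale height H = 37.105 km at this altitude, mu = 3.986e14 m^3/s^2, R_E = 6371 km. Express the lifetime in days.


a = R_E + alt = 6585.8000 km = 6.5858e+06 m
da_rev = 2*pi*rho*a^2/BC = 2*pi*1.872e-10*(6.5858e+06)^2/151.2 = 337.404598 m per revolution
N = H/da_rev = 37105.0000 m / 337.404598 m = 109.9718 revolutions
P = 2*pi*sqrt(a^3/mu) = 5318.9270 s
lifetime = N*P = 109.9718 * 5318.9270 = 584932.1153 s = 6.7700 days

6.7700 days


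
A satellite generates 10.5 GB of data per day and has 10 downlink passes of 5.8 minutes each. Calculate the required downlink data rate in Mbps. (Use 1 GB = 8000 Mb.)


total contact time = 10 * 5.8 * 60 = 3480.0000 s
data = 10.5 GB = 84000.0000 Mb
rate = 84000.0000 / 3480.0000 = 24.1379 Mbps

24.1379 Mbps


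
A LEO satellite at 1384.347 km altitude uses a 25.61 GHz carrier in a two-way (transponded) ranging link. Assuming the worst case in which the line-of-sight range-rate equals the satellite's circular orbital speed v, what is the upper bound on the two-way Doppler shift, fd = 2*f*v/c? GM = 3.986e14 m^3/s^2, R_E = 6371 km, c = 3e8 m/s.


r = 7.755347e+06 m
v = sqrt(mu/r) = 7169.1560 m/s (worst-case radial velocity)
f = 25.61 GHz = 2.561e+10 Hz
fd = 2*f*v/c = 2*2.561e+10*7169.1560/3.0e+08
fd = 1.2240139e+06 Hz

1.2240e+06 Hz


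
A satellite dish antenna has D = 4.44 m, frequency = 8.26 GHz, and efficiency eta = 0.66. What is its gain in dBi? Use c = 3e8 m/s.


lambda = c/f = 3e8 / 8.26e+09 = 0.03631961 m
G = eta*(pi*D/lambda)^2 = 0.66*(pi*4.44/0.03631961)^2
G = 97348.0388 (linear)
G = 10*log10(97348.0388) = 49.8833 dBi

49.8833 dBi


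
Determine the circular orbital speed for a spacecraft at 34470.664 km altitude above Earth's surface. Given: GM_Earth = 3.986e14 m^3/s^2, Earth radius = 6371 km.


r = R_E + alt = 6371.0 + 34470.664 = 40841.6640 km = 4.0841664e+07 m
v = sqrt(mu/r) = sqrt(3.986e14 / 4.0841664e+07) = 3124.0425 m/s = 3.1240 km/s

3.1240 km/s


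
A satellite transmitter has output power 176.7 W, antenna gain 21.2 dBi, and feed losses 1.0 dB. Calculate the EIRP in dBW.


Pt = 176.7 W = 22.4724 dBW
EIRP = Pt_dBW + Gt - losses = 22.4724 + 21.2 - 1.0 = 42.6724 dBW

42.6724 dBW


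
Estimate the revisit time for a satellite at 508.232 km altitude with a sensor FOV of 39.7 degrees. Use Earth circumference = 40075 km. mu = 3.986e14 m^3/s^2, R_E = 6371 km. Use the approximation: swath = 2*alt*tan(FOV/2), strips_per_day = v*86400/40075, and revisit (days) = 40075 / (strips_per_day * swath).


swath = 2*508.232*tan(0.3464479) = 366.9519 km
v = sqrt(mu/r) = 7611.9981 m/s = 7.6120 km/s
strips/day = v*86400/40075 = 7.6120*86400/40075 = 16.4111
coverage/day = strips * swath = 16.4111 * 366.9519 = 6022.1005 km
revisit = 40075 / 6022.1005 = 6.6547 days

6.6547 days


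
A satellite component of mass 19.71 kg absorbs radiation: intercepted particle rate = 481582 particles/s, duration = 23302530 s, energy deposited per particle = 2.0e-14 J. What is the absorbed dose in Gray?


Total energy deposited = rate * time * E_per
  = 481582 * 23302530 * 2.0e-14 = 0.2244416 J
Dose = E_total / mass = 0.2244416 / 19.71
Dose = 0.01138719 Gy

0.0114 Gy


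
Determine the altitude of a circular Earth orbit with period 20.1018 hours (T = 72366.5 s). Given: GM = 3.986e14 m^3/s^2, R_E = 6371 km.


T = 72366.5 s
r = (mu*T^2/(4*pi^2))^(1/3) = (3.986e14 * 72366.5^2 / (4*pi^2))^(1/3)
r = 3.753337e+07 m = 37533.3704 km
alt = r - R_E = 37533.3704 - 6371 = 31162.3704 km

31162.3704 km


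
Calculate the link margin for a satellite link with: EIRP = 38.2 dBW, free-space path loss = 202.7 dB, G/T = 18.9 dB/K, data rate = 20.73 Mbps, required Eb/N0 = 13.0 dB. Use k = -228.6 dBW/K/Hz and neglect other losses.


C/N0 = EIRP - FSPL + G/T - k = 38.2 - 202.7 + 18.9 - (-228.6)
C/N0 = 83.0000 dB-Hz
R_b = 20.73 Mbps = 2.073e+07 bps -> 10*log10(R_b) = 73.1660 dB-Hz
Eb/N0 = C/N0 - 10*log10(R_b) = 83.0000 - 73.1660 = 9.8340 dB
Margin = Eb/N0 - Eb/N0_req = 9.8340 - 13.0 = -3.1660 dB (negative margin: link does not close)

-3.1660 dB


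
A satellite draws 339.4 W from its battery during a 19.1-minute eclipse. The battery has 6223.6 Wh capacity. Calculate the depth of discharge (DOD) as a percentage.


E_used = P * t / 60 = 339.4 * 19.1 / 60 = 108.0423 Wh
DOD = E_used / E_total * 100 = 108.0423 / 6223.6 * 100
DOD = 1.7360 %

1.7360 %


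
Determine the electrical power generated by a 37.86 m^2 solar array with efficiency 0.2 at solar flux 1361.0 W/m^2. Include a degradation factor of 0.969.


P = area * eta * S * degradation
P = 37.86 * 0.2 * 1361.0 * 0.969
P = 9986.0217 W

9986.0217 W


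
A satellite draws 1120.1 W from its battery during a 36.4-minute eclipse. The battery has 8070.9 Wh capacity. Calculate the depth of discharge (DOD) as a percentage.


E_used = P * t / 60 = 1120.1 * 36.4 / 60 = 679.5273 Wh
DOD = E_used / E_total * 100 = 679.5273 / 8070.9 * 100
DOD = 8.4195 %

8.4195 %


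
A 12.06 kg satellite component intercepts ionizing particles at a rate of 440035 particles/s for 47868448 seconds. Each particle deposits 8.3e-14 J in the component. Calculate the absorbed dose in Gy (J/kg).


Total energy deposited = rate * time * E_per
  = 440035 * 47868448 * 8.3e-14 = 1.7483 J
Dose = E_total / mass = 1.7483 / 12.06
Dose = 0.1449664 Gy

0.1450 Gy


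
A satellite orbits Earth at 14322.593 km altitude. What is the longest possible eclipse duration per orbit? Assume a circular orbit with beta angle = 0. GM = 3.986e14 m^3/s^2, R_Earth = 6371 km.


r = 20693.5930 km
T = 493.7576 min
Eclipse fraction = arcsin(R_E/r)/pi = arcsin(6371.0000/20693.5930)/pi
= arcsin(0.3078731)/pi = 0.09961721
Eclipse duration = 0.09961721 * 493.7576 = 49.1868 min

49.1868 minutes


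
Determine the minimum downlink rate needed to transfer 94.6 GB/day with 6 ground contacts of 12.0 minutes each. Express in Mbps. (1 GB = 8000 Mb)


total contact time = 6 * 12.0 * 60 = 4320.0000 s
data = 94.6 GB = 756800.0000 Mb
rate = 756800.0000 / 4320.0000 = 175.1852 Mbps

175.1852 Mbps


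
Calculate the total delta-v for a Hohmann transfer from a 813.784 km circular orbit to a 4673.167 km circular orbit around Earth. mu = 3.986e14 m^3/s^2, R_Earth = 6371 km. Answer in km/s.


r1 = 7184.7840 km = 7.184784e+06 m
r2 = 11044.1670 km = 1.1044167e+07 m
dv1 = sqrt(mu/r1)*(sqrt(2*r2/(r1+r2)) - 1) = 750.6498 m/s
dv2 = sqrt(mu/r2)*(1 - sqrt(2*r1/(r1+r2))) = 673.7367 m/s
total dv = |dv1| + |dv2| = 750.6498 + 673.7367 = 1424.3865 m/s = 1.4244 km/s

1.4244 km/s


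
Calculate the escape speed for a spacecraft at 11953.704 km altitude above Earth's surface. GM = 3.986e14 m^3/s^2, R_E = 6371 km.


r = 6371.0 + 11953.704 = 18324.7040 km = 1.8324704e+07 m
v_esc = sqrt(2*mu/r) = sqrt(2*3.986e14 / 1.8324704e+07)
v_esc = 6595.7648 m/s = 6.5958 km/s

6.5958 km/s


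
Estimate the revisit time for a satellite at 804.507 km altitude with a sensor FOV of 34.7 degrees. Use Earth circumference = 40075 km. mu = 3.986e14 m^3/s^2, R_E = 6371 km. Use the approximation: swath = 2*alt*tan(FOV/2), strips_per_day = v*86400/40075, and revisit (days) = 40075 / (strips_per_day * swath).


swath = 2*804.507*tan(0.3028146) = 502.6928 km
v = sqrt(mu/r) = 7453.1927 m/s = 7.4532 km/s
strips/day = v*86400/40075 = 7.4532*86400/40075 = 16.0688
coverage/day = strips * swath = 16.0688 * 502.6928 = 8077.6539 km
revisit = 40075 / 8077.6539 = 4.9612 days

4.9612 days


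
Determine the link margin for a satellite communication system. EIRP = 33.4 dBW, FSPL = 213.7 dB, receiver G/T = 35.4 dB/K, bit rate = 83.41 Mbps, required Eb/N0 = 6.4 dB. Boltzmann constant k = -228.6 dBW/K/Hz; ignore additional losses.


C/N0 = EIRP - FSPL + G/T - k = 33.4 - 213.7 + 35.4 - (-228.6)
C/N0 = 83.7000 dB-Hz
R_b = 83.41 Mbps = 8.341e+07 bps -> 10*log10(R_b) = 79.2122 dB-Hz
Eb/N0 = C/N0 - 10*log10(R_b) = 83.7000 - 79.2122 = 4.4878 dB
Margin = Eb/N0 - Eb/N0_req = 4.4878 - 6.4 = -1.9122 dB (negative margin: link does not close)

-1.9122 dB


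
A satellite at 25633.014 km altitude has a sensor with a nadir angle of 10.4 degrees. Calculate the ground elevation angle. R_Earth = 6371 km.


r = R_E + alt = 32004.0140 km
Law of sines in the satellite / Earth-center / ground-point triangle:
  sin(nadir)/R_E = sin(90 + el)/r  =>  cos(el) = (r/R_E)*sin(nadir)
cos(el) = (32004.0140 / 6371.0000) * sin(10.4 deg) = 0.906818
el = arccos(0.906818) = 24.9307 deg
(Earth-central angle = 90 - nadir - el = 54.6693 deg)

24.9307 degrees


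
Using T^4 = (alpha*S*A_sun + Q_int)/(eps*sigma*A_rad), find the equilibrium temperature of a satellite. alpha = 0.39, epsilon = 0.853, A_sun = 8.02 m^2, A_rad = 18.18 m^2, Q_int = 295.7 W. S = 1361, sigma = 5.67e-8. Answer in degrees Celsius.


Numerator = alpha*S*A_sun + Q_int = 0.39*1361*8.02 + 295.7 = 4552.6358 W
Denominator = eps*sigma*A_rad = 0.853*5.67e-8*18.18 = 8.7927752e-07 W/K^4
T^4 = 5.1777007e+09 K^4
T = 268.2466 K = -4.9034 C

-4.9034 degrees Celsius


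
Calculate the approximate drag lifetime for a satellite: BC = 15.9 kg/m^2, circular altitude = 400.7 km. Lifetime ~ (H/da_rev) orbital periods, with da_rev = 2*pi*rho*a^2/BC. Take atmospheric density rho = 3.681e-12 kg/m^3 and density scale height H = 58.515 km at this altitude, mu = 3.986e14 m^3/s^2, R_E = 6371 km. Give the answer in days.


a = R_E + alt = 6771.7000 km = 6.7717e+06 m
da_rev = 2*pi*rho*a^2/BC = 2*pi*3.681e-12*(6.7717e+06)^2/15.9 = 66.702787 m per revolution
N = H/da_rev = 58515.0000 m / 66.702787 m = 877.2497 revolutions
P = 2*pi*sqrt(a^3/mu) = 5545.7180 s
lifetime = N*P = 877.2497 * 5545.7180 = 4.8649795e+06 s = 56.3076 days

56.3076 days


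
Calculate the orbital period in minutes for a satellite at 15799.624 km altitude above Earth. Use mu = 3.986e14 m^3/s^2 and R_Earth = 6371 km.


r = 22170.6240 km = 2.2170624e+07 m
T = 2*pi*sqrt(r^3/mu) = 2*pi*sqrt(1.0897672e+22 / 3.986e14)
T = 32853.2317 s = 547.5539 min

547.5539 minutes


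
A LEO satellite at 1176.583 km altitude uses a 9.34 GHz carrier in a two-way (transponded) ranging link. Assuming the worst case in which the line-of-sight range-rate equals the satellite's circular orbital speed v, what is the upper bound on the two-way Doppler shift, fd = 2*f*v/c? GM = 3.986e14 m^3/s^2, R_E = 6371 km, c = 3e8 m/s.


r = 7.547583e+06 m
v = sqrt(mu/r) = 7267.1596 m/s (worst-case radial velocity)
f = 9.34 GHz = 9.34e+09 Hz
fd = 2*f*v/c = 2*9.34e+09*7267.1596/3.0e+08
fd = 452501.8046 Hz

452501.8046 Hz


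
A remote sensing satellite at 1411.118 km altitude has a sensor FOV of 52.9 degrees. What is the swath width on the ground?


FOV = 52.9 deg = 0.9232792 rad
swath = 2 * alt * tan(FOV/2) = 2 * 1411.118 * tan(0.4616396)
swath = 2 * 1411.118 * 0.4974925
swath = 1404.0412 km

1404.0412 km


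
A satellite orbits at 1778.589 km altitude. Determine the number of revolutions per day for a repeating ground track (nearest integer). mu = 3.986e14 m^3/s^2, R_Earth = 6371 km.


r = 8.149589e+06 m
T = 2*pi*sqrt(r^3/mu) = 7321.7481 s = 122.0291 min
revs/day = 1440 / 122.0291 = 11.8005
Rounded: 12 revolutions per day

12 revolutions per day


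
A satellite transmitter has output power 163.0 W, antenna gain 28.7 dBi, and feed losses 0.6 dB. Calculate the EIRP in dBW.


Pt = 163.0 W = 22.1219 dBW
EIRP = Pt_dBW + Gt - losses = 22.1219 + 28.7 - 0.6 = 50.2219 dBW

50.2219 dBW


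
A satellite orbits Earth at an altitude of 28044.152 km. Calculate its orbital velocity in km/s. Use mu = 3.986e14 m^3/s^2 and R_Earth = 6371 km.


r = R_E + alt = 6371.0 + 28044.152 = 34415.1520 km = 3.4415152e+07 m
v = sqrt(mu/r) = sqrt(3.986e14 / 3.4415152e+07) = 3403.2496 m/s = 3.4032 km/s

3.4032 km/s


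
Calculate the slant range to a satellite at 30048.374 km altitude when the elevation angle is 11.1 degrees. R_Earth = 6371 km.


h = 30048.374 km, el = 11.1 deg
d = -R_E*sin(el) + sqrt((R_E*sin(el))^2 + 2*R_E*h + h^2)
d = -6371.0000*sin(0.1937315) + sqrt((6371.0000*0.192522)^2 + 2*6371.0000*30048.374 + 30048.374^2)
d = 34652.2051 km

34652.2051 km


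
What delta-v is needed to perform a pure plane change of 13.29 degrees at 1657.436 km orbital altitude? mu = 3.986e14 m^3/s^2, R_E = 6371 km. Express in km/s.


r = 8028.4360 km = 8.028436e+06 m
V = sqrt(mu/r) = 7046.1709 m/s
di = 13.29 deg = 0.2319543 rad
dV = 2*V*sin(di/2) = 2*7046.1709*sin(0.1159771)
dV = 1630.7279 m/s = 1.6307 km/s

1.6307 km/s


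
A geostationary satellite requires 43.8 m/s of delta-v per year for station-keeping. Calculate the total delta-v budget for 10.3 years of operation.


dV = rate * years = 43.8 * 10.3
dV = 451.1400 m/s

451.1400 m/s


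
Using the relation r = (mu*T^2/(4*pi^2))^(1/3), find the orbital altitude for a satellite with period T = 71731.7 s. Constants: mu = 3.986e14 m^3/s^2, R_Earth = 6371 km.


T = 71731.7 s
r = (mu*T^2/(4*pi^2))^(1/3) = (3.986e14 * 71731.7^2 / (4*pi^2))^(1/3)
r = 3.7313553e+07 m = 37313.5527 km
alt = r - R_E = 37313.5527 - 6371 = 30942.5527 km

30942.5527 km


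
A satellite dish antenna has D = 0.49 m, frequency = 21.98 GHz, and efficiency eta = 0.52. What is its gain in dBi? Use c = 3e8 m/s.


lambda = c/f = 3e8 / 2.198e+10 = 0.01364877 m
G = eta*(pi*D/lambda)^2 = 0.52*(pi*0.49/0.01364877)^2
G = 6614.6690 (linear)
G = 10*log10(6614.6690) = 38.2051 dBi

38.2051 dBi


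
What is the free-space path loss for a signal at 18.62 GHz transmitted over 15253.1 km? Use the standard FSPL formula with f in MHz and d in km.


f = 18.62 GHz = 18620.0000 MHz
d = 15253.1 km
FSPL = 32.44 + 20*log10(18620.0000) + 20*log10(15253.1)
FSPL = 32.44 + 85.3996 + 83.6672
FSPL = 201.5068 dB

201.5068 dB


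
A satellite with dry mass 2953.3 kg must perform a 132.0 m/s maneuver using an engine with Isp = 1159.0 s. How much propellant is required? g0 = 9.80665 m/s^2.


ve = Isp * g0 = 1159.0 * 9.80665 = 11365.907350 m/s
mass ratio = exp(dv/ve) = exp(132.0/11365.907350) = 1.01168138
m_prop = m_dry * (mr - 1) = 2953.3 * (1.01168138 - 1)
m_prop = 34.4986 kg

34.4986 kg


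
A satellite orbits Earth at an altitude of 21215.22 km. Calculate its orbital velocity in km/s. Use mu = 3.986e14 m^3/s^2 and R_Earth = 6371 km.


r = R_E + alt = 6371.0 + 21215.22 = 27586.2200 km = 2.758622e+07 m
v = sqrt(mu/r) = sqrt(3.986e14 / 2.758622e+07) = 3801.2160 m/s = 3.8012 km/s

3.8012 km/s


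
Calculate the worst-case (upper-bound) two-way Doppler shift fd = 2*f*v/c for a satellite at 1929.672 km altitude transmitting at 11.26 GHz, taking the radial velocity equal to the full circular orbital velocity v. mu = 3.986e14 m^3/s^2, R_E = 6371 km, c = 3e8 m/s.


r = 8.300672e+06 m
v = sqrt(mu/r) = 6929.6615 m/s (worst-case radial velocity)
f = 11.26 GHz = 1.126e+10 Hz
fd = 2*f*v/c = 2*1.126e+10*6929.6615/3.0e+08
fd = 520186.5898 Hz

520186.5898 Hz


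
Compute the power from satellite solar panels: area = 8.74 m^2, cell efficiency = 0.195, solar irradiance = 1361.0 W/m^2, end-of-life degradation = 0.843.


P = area * eta * S * degradation
P = 8.74 * 0.195 * 1361.0 * 0.843
P = 1955.3826 W

1955.3826 W


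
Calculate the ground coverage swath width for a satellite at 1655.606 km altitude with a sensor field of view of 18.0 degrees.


FOV = 18.0 deg = 0.3141593 rad
swath = 2 * alt * tan(FOV/2) = 2 * 1655.606 * tan(0.1570796)
swath = 2 * 1655.606 * 0.1583844
swath = 524.4445 km

524.4445 km


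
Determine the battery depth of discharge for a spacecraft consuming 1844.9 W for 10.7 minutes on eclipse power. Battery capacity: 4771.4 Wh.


E_used = P * t / 60 = 1844.9 * 10.7 / 60 = 329.0072 Wh
DOD = E_used / E_total * 100 = 329.0072 / 4771.4 * 100
DOD = 6.8954 %

6.8954 %


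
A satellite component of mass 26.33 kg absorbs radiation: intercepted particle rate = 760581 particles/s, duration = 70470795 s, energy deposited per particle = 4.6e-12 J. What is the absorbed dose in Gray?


Total energy deposited = rate * time * E_per
  = 760581 * 70470795 * 4.6e-12 = 246.5542 J
Dose = E_total / mass = 246.5542 / 26.33
Dose = 9.3640 Gy

9.3640 Gy


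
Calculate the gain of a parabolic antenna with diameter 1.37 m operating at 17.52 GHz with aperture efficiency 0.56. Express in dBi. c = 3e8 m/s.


lambda = c/f = 3e8 / 1.752e+10 = 0.01712329 m
G = eta*(pi*D/lambda)^2 = 0.56*(pi*1.37/0.01712329)^2
G = 35379.7371 (linear)
G = 10*log10(35379.7371) = 45.4875 dBi

45.4875 dBi


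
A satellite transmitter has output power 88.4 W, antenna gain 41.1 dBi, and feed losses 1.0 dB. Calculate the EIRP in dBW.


Pt = 88.4 W = 19.4645 dBW
EIRP = Pt_dBW + Gt - losses = 19.4645 + 41.1 - 1.0 = 59.5645 dBW

59.5645 dBW


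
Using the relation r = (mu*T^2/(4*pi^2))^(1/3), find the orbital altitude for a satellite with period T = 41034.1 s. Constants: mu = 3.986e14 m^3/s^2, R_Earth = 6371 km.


T = 41034.1 s
r = (mu*T^2/(4*pi^2))^(1/3) = (3.986e14 * 41034.1^2 / (4*pi^2))^(1/3)
r = 2.571318e+07 m = 25713.1802 km
alt = r - R_E = 25713.1802 - 6371 = 19342.1802 km

19342.1802 km


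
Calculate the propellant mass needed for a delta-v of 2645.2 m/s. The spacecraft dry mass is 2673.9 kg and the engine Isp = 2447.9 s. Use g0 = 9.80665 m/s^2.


ve = Isp * g0 = 2447.9 * 9.80665 = 24005.698535 m/s
mass ratio = exp(dv/ve) = exp(2645.2/24005.698535) = 1.11649075
m_prop = m_dry * (mr - 1) = 2673.9 * (1.11649075 - 1)
m_prop = 311.4846 kg

311.4846 kg


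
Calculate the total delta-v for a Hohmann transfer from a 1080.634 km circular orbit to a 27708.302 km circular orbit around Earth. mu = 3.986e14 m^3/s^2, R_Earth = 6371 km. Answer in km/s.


r1 = 7451.6340 km = 7.451634e+06 m
r2 = 34079.3020 km = 3.4079302e+07 m
dv1 = sqrt(mu/r1)*(sqrt(2*r2/(r1+r2)) - 1) = 2055.7239 m/s
dv2 = sqrt(mu/r2)*(1 - sqrt(2*r1/(r1+r2))) = 1371.2787 m/s
total dv = |dv1| + |dv2| = 2055.7239 + 1371.2787 = 3427.0026 m/s = 3.4270 km/s

3.4270 km/s


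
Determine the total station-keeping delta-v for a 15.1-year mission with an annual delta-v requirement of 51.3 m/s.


dV = rate * years = 51.3 * 15.1
dV = 774.6300 m/s

774.6300 m/s


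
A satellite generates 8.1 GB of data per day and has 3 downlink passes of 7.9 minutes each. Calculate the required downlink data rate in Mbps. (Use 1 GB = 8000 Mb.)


total contact time = 3 * 7.9 * 60 = 1422.0000 s
data = 8.1 GB = 64800.0000 Mb
rate = 64800.0000 / 1422.0000 = 45.5696 Mbps

45.5696 Mbps


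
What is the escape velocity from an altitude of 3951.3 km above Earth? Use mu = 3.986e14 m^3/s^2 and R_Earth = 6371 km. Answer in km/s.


r = 6371.0 + 3951.3 = 10322.3000 km = 1.03223e+07 m
v_esc = sqrt(2*mu/r) = sqrt(2*3.986e14 / 1.03223e+07)
v_esc = 8788.1084 m/s = 8.7881 km/s

8.7881 km/s


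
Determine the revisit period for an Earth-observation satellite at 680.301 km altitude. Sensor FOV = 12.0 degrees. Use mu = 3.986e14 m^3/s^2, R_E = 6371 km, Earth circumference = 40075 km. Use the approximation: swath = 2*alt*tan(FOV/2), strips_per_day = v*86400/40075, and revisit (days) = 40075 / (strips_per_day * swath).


swath = 2*680.301*tan(0.1047198) = 143.0050 km
v = sqrt(mu/r) = 7518.5488 m/s = 7.5185 km/s
strips/day = v*86400/40075 = 7.5185*86400/40075 = 16.2097
coverage/day = strips * swath = 16.2097 * 143.0050 = 2318.0647 km
revisit = 40075 / 2318.0647 = 17.2881 days

17.2881 days


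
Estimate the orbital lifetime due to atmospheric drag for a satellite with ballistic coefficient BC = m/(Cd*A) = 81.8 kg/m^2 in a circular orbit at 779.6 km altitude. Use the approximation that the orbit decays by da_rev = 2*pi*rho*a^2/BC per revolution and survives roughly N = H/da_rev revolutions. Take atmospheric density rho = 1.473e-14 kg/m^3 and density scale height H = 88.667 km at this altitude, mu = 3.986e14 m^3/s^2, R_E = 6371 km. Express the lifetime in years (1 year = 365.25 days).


a = R_E + alt = 7150.6000 km = 7.1506e+06 m
da_rev = 2*pi*rho*a^2/BC = 2*pi*1.473e-14*(7.1506e+06)^2/81.8 = 0.0578514543 m per revolution
N = H/da_rev = 88667.0000 m / 0.0578514543 m = 1.5326667e+06 revolutions
P = 2*pi*sqrt(a^3/mu) = 6017.6226 s
lifetime = N*P = 1.5326667e+06 * 6017.6226 = 9.2230101e+09 s = 106747.8015 days
years = 106747.8015 / 365.25 = 292.2596 years

292.2596 years


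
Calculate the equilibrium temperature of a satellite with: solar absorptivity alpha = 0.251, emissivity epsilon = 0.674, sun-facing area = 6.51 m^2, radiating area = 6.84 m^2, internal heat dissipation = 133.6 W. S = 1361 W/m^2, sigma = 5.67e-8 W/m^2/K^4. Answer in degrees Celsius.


Numerator = alpha*S*A_sun + Q_int = 0.251*1361*6.51 + 133.6 = 2357.4876 W
Denominator = eps*sigma*A_rad = 0.674*5.67e-8*6.84 = 2.6139607e-07 W/K^4
T^4 = 9.0188333e+09 K^4
T = 308.1680 K = 35.0180 C

35.0180 degrees Celsius


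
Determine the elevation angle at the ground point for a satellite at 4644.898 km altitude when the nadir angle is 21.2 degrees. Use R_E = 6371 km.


r = R_E + alt = 11015.8980 km
Law of sines in the satellite / Earth-center / ground-point triangle:
  sin(nadir)/R_E = sin(90 + el)/r  =>  cos(el) = (r/R_E)*sin(nadir)
cos(el) = (11015.8980 / 6371.0000) * sin(21.2 deg) = 0.6252738
el = arccos(0.6252738) = 51.2977 deg
(Earth-central angle = 90 - nadir - el = 17.5023 deg)

51.2977 degrees


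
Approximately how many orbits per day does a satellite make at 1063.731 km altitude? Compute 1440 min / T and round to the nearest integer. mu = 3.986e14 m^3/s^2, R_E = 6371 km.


r = 7.434731e+06 m
T = 2*pi*sqrt(r^3/mu) = 6379.8301 s = 106.3305 min
revs/day = 1440 / 106.3305 = 13.5427
Rounded: 14 revolutions per day

14 revolutions per day


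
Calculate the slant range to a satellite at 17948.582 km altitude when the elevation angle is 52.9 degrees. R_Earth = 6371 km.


h = 17948.582 km, el = 52.9 deg
d = -R_E*sin(el) + sqrt((R_E*sin(el))^2 + 2*R_E*h + h^2)
d = -6371.0000*sin(0.9232792) + sqrt((6371.0000*0.7975839)^2 + 2*6371.0000*17948.582 + 17948.582^2)
d = 18932.6122 km

18932.6122 km


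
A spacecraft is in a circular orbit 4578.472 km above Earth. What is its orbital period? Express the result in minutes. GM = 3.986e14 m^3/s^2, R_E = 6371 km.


r = 10949.4720 km = 1.0949472e+07 m
T = 2*pi*sqrt(r^3/mu) = 2*pi*sqrt(1.3127425e+21 / 3.986e14)
T = 11402.5238 s = 190.0421 min

190.0421 minutes


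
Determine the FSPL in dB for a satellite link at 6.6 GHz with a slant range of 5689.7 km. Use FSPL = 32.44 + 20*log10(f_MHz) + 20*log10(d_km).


f = 6.6 GHz = 6600.0000 MHz
d = 5689.7 km
FSPL = 32.44 + 20*log10(6600.0000) + 20*log10(5689.7)
FSPL = 32.44 + 76.3909 + 75.1018
FSPL = 183.9327 dB

183.9327 dB


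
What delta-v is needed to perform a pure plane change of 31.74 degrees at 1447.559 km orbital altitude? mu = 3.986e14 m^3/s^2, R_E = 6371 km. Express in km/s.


r = 7818.5590 km = 7.818559e+06 m
V = sqrt(mu/r) = 7140.1163 m/s
di = 31.74 deg = 0.5539675 rad
dV = 2*V*sin(di/2) = 2*7140.1163*sin(0.2769838)
dV = 3905.0098 m/s = 3.9050 km/s

3.9050 km/s


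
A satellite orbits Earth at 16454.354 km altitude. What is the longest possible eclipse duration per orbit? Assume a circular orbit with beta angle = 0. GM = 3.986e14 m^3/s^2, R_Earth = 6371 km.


r = 22825.3540 km
T = 571.9871 min
Eclipse fraction = arcsin(R_E/r)/pi = arcsin(6371.0000/22825.3540)/pi
= arcsin(0.2791194)/pi = 0.09004254
Eclipse duration = 0.09004254 * 571.9871 = 51.5032 min

51.5032 minutes


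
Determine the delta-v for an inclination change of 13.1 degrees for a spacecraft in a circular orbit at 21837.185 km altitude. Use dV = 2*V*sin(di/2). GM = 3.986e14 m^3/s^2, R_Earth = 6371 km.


r = 28208.1850 km = 2.8208185e+07 m
V = sqrt(mu/r) = 3759.0757 m/s
di = 13.1 deg = 0.2286381 rad
dV = 2*V*sin(di/2) = 2*3759.0757*sin(0.1143191)
dV = 857.5972 m/s = 0.8575972 km/s

0.8576 km/s


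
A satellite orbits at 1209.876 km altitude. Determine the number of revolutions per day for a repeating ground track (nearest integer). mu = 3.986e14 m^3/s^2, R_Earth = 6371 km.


r = 7.580876e+06 m
T = 2*pi*sqrt(r^3/mu) = 6568.8646 s = 109.4811 min
revs/day = 1440 / 109.4811 = 13.1530
Rounded: 13 revolutions per day

13 revolutions per day


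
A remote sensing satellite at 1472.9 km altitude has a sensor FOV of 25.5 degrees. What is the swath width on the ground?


FOV = 25.5 deg = 0.445059 rad
swath = 2 * alt * tan(FOV/2) = 2 * 1472.9 * tan(0.2225295)
swath = 2 * 1472.9 * 0.2262769
swath = 666.5665 km

666.5665 km


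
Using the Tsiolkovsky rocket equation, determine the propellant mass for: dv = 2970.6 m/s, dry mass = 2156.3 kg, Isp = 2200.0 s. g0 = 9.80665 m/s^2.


ve = Isp * g0 = 2200.0 * 9.80665 = 21574.630000 m/s
mass ratio = exp(dv/ve) = exp(2970.6/21574.630000) = 1.14761916
m_prop = m_dry * (mr - 1) = 2156.3 * (1.14761916 - 1)
m_prop = 318.3112 kg

318.3112 kg


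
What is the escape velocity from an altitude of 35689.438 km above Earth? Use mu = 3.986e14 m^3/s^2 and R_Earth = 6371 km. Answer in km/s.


r = 6371.0 + 35689.438 = 42060.4380 km = 4.2060438e+07 m
v_esc = sqrt(2*mu/r) = sqrt(2*3.986e14 / 4.2060438e+07)
v_esc = 4353.5822 m/s = 4.3536 km/s

4.3536 km/s


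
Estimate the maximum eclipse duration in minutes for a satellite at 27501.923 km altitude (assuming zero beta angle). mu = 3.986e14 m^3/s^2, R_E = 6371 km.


r = 33872.9230 km
T = 1034.0439 min
Eclipse fraction = arcsin(R_E/r)/pi = arcsin(6371.0000/33872.9230)/pi
= arcsin(0.1880853)/pi = 0.06022815
Eclipse duration = 0.06022815 * 1034.0439 = 62.2786 min

62.2786 minutes


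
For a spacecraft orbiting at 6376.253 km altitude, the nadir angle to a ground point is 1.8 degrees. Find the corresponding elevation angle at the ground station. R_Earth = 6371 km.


r = R_E + alt = 12747.2530 km
Law of sines in the satellite / Earth-center / ground-point triangle:
  sin(nadir)/R_E = sin(90 + el)/r  =>  cos(el) = (r/R_E)*sin(nadir)
cos(el) = (12747.2530 / 6371.0000) * sin(1.8 deg) = 0.06284742
el = arccos(0.06284742) = 86.3967 deg
(Earth-central angle = 90 - nadir - el = 1.8033 deg)

86.3967 degrees
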